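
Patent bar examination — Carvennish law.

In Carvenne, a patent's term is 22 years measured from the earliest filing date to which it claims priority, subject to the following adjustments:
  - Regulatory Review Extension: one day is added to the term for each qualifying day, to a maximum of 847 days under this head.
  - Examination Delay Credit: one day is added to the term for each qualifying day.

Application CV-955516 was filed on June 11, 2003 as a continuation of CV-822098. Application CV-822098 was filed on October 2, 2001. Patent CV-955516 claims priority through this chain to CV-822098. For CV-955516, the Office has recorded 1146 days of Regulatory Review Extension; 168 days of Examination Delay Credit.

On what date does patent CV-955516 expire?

2026-07-13

Earliest priority filing: 2 October 2001.
Base term: 2 October 2001 + 22 years → 2 October 2023.
Regulatory Review Extension: 1146 days claimed exceeds the 847-day cap, so +847 days → 26 January 2026.
Examination Delay Credit: +168 days → 13 July 2026.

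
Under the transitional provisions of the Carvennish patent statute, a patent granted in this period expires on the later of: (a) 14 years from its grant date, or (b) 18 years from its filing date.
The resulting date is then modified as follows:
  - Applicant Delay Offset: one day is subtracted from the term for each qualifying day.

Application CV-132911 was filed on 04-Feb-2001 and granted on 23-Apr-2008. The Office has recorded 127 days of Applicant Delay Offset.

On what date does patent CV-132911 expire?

(a) grant + 14 years → 23 April 2022.
(b) filing + 18 years → 4 February 2019.
Later of the two: 23 April 2022.
Applicant Delay Offset: −127 days → 17 December 2021.

2021-12-17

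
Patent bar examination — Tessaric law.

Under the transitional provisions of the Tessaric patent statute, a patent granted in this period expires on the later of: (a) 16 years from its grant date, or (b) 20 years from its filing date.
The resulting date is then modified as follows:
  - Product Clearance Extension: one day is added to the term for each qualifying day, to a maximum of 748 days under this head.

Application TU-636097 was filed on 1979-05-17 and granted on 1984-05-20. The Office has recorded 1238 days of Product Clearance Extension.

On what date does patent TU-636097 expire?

(a) grant + 16 years → 20 May 2000.
(b) filing + 20 years → 17 May 1999.
Later of the two: 20 May 2000.
Product Clearance Extension: 1238 days claimed exceeds the 748-day cap, so +748 days → 7 June 2002.

2002-06-07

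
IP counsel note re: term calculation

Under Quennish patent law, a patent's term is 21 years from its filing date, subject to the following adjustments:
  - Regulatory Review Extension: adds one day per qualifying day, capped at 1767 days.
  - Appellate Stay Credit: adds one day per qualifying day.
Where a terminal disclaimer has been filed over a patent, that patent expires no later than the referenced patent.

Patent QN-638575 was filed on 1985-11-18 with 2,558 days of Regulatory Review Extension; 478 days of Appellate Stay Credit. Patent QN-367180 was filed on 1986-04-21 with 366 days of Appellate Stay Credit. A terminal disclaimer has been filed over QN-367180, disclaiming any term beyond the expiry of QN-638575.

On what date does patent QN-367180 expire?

2008-04-21

Natural term of QN-367180:
  Base: filing + 21 years → 21 April 2007.
  Appellate Stay Credit: +366 days → 21 April 2008.
Expiry of referenced patent QN-638575:
  Base: filing + 21 years → 18 November 2006.
  Regulatory Review Extension: 2558 days claimed exceeds the 1767-day cap, so +1767 days → 20 September 2011.
  Appellate Stay Credit: +478 days → 10 January 2013.
Terminal disclaimer: QN-367180 expires on the earlier of 21 April 2008 and 10 January 2013.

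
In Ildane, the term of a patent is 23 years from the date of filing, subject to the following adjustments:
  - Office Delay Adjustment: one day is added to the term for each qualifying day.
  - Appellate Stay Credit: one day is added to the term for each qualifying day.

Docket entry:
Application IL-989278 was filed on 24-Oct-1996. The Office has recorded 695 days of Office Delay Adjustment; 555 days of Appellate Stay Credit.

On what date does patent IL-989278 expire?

Base term: filing date + 23 years → 24 October 2019.
Office Delay Adjustment: +695 days → 18 September 2021.
Appellate Stay Credit: +555 days → 27 March 2023.

2023-03-27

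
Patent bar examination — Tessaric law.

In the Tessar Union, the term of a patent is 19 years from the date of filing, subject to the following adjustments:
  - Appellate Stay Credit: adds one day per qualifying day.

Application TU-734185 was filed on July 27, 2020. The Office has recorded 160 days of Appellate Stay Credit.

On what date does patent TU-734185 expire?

2040-01-03

Base term: filing date + 19 years → 27 July 2039.
Appellate Stay Credit: +160 days → 3 January 2040.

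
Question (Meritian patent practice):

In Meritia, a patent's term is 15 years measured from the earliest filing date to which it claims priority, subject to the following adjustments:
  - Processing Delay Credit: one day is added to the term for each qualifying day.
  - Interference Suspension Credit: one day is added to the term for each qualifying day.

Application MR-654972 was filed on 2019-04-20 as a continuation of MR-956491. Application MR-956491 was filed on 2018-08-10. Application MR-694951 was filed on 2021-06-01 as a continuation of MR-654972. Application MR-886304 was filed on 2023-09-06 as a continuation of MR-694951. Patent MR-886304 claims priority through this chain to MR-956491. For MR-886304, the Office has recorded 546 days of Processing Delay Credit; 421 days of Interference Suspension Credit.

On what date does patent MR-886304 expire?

Earliest priority filing: 10 August 2018.
Base term: 10 August 2018 + 15 years → 10 August 2033.
Processing Delay Credit: +546 days → 7 February 2035.
Interference Suspension Credit: +421 days → 3 April 2036.

April 3, 2036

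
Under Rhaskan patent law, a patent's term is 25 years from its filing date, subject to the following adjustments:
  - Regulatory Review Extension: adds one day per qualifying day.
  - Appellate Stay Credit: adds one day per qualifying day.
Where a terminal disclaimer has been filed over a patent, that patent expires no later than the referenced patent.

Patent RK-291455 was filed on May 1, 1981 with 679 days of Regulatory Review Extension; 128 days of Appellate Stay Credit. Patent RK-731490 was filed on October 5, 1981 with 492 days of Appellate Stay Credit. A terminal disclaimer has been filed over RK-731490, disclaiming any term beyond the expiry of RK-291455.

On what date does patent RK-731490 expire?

2008-02-09

Natural term of RK-731490:
  Base: filing + 25 years → 5 October 2006.
  Appellate Stay Credit: +492 days → 9 February 2008.
Expiry of referenced patent RK-291455:
  Base: filing + 25 years → 1 May 2006.
  Regulatory Review Extension: +679 days → 10 March 2008.
  Appellate Stay Credit: +128 days → 16 July 2008.
Terminal disclaimer: RK-731490 expires on the earlier of 9 February 2008 and 16 July 2008.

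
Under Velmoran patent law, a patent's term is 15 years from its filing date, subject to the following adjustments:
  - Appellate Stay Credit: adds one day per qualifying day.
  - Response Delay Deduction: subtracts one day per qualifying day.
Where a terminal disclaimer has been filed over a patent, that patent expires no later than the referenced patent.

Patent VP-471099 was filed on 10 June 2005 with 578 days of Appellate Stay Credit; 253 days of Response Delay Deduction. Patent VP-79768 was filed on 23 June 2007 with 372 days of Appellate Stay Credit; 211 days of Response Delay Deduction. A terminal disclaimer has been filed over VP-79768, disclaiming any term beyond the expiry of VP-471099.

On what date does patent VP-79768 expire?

Natural term of VP-79768:
  Base: filing + 15 years → 23 June 2022.
  Appellate Stay Credit: +372 days → 30 June 2023.
  Response Delay Deduction: −211 days → 1 December 2022.
Expiry of referenced patent VP-471099:
  Base: filing + 15 years → 10 June 2020.
  Appellate Stay Credit: +578 days → 9 January 2022.
  Response Delay Deduction: −253 days → 1 May 2021.
Terminal disclaimer: VP-79768 expires on the earlier of 1 December 2022 and 1 May 2021.

2021-05-01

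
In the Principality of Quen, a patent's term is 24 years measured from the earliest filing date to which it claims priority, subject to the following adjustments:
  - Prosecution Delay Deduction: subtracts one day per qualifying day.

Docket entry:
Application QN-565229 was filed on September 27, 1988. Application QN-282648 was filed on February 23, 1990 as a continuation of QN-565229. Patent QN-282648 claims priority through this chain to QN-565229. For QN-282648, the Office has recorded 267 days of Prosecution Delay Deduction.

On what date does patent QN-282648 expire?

January 4, 2012

Earliest priority filing: 27 September 1988.
Base term: 27 September 1988 + 24 years → 27 September 2012.
Prosecution Delay Deduction: −267 days → 4 January 2012.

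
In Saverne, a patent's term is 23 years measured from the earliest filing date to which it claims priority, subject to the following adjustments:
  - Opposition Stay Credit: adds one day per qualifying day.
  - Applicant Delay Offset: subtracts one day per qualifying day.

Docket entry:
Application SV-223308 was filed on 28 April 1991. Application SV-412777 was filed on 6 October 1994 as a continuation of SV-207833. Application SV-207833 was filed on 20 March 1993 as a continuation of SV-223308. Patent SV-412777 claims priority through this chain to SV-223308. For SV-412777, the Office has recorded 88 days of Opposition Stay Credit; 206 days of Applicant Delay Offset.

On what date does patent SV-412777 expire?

Earliest priority filing: 28 April 1991.
Base term: 28 April 1991 + 23 years → 28 April 2014.
Opposition Stay Credit: +88 days → 25 July 2014.
Applicant Delay Offset: −206 days → 31 December 2013.

December 31, 2013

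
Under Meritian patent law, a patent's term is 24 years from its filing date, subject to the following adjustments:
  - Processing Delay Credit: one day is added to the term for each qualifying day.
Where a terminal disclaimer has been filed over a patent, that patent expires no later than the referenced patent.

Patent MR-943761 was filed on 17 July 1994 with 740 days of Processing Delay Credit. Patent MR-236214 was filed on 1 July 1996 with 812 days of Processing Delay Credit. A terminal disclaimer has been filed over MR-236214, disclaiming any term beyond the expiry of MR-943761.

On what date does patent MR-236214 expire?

July 26, 2020

Natural term of MR-236214:
  Base: filing + 24 years → 1 July 2020.
  Processing Delay Credit: +812 days → 21 September 2022.
Expiry of referenced patent MR-943761:
  Base: filing + 24 years → 17 July 2018.
  Processing Delay Credit: +740 days → 26 July 2020.
Terminal disclaimer: MR-236214 expires on the earlier of 21 September 2022 and 26 July 2020.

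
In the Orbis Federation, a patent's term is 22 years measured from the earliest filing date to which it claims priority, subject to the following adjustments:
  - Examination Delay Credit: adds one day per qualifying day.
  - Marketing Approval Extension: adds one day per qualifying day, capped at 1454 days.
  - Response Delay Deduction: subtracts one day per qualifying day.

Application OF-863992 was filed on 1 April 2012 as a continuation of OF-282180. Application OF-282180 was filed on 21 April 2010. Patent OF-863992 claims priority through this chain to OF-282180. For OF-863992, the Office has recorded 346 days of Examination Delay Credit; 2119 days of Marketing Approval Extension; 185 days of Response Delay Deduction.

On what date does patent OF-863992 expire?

Earliest priority filing: 21 April 2010.
Base term: 21 April 2010 + 22 years → 21 April 2032.
Examination Delay Credit: +346 days → 2 April 2033.
Marketing Approval Extension: 2119 days claimed exceeds the 1454-day cap, so +1454 days → 26 March 2037.
Response Delay Deduction: −185 days → 22 September 2036.

2036-09-22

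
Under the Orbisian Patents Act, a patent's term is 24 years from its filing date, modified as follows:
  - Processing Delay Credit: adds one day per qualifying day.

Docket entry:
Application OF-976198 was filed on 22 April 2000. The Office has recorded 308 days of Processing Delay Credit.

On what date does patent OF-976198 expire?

Base term: filing date + 24 years → 22 April 2024.
Processing Delay Credit: +308 days → 24 February 2025.

February 24, 2025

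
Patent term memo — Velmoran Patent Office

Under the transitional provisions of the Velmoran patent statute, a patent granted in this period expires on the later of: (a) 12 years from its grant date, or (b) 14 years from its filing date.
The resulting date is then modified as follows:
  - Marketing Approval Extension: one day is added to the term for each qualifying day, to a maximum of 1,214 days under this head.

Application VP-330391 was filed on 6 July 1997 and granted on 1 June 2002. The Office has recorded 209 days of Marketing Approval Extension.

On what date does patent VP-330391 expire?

December 27, 2014

(a) grant + 12 years → 1 June 2014.
(b) filing + 14 years → 6 July 2011.
Later of the two: 1 June 2014.
Marketing Approval Extension: 209 days (within the 1214-day cap) → +209 days → 27 December 2014.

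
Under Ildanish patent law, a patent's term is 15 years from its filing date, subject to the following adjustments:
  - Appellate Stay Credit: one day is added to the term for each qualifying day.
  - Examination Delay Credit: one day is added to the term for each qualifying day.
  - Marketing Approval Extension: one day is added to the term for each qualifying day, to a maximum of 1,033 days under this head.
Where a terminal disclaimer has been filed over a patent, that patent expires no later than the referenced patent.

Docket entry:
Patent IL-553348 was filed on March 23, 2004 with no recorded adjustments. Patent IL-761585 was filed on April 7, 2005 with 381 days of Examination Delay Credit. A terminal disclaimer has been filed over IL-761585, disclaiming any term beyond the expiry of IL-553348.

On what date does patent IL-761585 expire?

Natural term of IL-761585:
  Base: filing + 15 years → 7 April 2020.
  Examination Delay Credit: +381 days → 23 April 2021.
Expiry of referenced patent IL-553348:
  Base: filing + 15 years → 23 March 2019.
Terminal disclaimer: IL-761585 expires on the earlier of 23 April 2021 and 23 March 2019.

March 23, 2019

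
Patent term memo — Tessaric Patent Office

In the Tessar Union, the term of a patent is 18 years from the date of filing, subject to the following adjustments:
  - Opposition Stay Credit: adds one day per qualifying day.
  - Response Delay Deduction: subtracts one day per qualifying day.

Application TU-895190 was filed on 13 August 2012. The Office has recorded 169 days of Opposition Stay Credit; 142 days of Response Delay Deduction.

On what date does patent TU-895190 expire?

2030-09-09

Base term: filing date + 18 years → 13 August 2030.
Opposition Stay Credit: +169 days → 29 January 2031.
Response Delay Deduction: −142 days → 9 September 2030.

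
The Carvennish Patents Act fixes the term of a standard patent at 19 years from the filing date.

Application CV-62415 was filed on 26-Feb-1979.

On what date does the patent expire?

Filing date + 19 years → 26 February 1998.

1998-02-26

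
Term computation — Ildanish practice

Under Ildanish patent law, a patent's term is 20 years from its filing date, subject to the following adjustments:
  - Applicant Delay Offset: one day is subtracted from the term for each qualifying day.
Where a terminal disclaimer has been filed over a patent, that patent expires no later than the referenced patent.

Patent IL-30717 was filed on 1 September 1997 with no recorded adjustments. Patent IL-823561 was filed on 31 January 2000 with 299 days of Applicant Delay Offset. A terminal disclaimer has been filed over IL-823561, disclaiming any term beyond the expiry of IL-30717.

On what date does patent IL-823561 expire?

September 1, 2017

Natural term of IL-823561:
  Base: filing + 20 years → 31 January 2020.
  Applicant Delay Offset: −299 days → 7 April 2019.
Expiry of referenced patent IL-30717:
  Base: filing + 20 years → 1 September 2017.
Terminal disclaimer: IL-823561 expires on the earlier of 7 April 2019 and 1 September 2017.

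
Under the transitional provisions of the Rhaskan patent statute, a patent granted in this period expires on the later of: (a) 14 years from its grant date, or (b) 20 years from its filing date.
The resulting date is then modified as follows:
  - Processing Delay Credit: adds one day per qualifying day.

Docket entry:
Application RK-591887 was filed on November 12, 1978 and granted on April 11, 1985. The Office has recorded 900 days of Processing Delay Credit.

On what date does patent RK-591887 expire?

2001-09-27

(a) grant + 14 years → 11 April 1999.
(b) filing + 20 years → 12 November 1998.
Later of the two: 11 April 1999.
Processing Delay Credit: +900 days → 27 September 2001.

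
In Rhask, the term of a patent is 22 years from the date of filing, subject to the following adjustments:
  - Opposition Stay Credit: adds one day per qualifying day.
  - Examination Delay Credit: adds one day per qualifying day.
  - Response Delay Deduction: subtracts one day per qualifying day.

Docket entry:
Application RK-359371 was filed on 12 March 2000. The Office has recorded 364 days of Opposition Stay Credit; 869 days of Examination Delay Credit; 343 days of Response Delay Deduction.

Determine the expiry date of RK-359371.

Base term: filing date + 22 years → 12 March 2022.
Opposition Stay Credit: +364 days → 11 March 2023.
Examination Delay Credit: +869 days → 27 July 2025.
Response Delay Deduction: −343 days → 18 August 2024.

2024-08-18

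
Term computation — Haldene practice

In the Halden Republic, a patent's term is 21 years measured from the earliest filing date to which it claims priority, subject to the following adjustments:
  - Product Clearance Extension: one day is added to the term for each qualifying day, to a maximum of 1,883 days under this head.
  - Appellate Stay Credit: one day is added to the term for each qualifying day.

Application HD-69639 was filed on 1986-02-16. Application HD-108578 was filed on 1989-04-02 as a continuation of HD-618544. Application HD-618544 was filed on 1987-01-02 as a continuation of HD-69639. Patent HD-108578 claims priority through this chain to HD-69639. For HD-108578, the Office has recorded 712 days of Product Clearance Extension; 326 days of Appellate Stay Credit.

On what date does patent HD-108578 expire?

Earliest priority filing: 16 February 1986.
Base term: 16 February 1986 + 21 years → 16 February 2007.
Product Clearance Extension: 712 days (within the 1883-day cap) → +712 days → 28 January 2009.
Appellate Stay Credit: +326 days → 20 December 2009.

December 20, 2009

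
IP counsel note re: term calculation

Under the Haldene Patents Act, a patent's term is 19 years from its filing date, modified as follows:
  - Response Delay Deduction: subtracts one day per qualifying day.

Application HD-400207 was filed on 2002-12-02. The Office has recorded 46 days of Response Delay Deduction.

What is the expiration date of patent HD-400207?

Base term: filing date + 19 years → 2 December 2021.
Response Delay Deduction: −46 days → 17 October 2021.

October 17, 2021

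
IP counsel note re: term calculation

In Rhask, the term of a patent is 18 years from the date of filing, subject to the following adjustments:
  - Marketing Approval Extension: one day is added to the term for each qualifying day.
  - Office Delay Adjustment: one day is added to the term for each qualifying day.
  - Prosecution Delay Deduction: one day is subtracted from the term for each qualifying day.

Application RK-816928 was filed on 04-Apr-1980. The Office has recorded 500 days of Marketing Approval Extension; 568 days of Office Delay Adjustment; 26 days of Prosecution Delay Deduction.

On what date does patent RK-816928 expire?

Base term: filing date + 18 years → 4 April 1998.
Marketing Approval Extension: +500 days → 17 August 1999.
Office Delay Adjustment: +568 days → 7 March 2001.
Prosecution Delay Deduction: −26 days → 9 February 2001.

2001-02-09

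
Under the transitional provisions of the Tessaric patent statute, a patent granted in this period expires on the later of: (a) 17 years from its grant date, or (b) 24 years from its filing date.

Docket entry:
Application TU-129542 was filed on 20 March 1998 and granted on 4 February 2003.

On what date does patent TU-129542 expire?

(a) grant + 17 years → 4 February 2020.
(b) filing + 24 years → 20 March 2022.
Later of the two: 20 March 2022.

March 20, 2022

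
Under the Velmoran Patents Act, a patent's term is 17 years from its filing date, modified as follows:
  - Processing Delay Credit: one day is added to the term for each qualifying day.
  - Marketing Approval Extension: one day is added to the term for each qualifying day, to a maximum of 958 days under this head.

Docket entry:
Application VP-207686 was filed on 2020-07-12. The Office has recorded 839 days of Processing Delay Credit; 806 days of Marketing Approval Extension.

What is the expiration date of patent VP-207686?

January 12, 2042

Base term: filing date + 17 years → 12 July 2037.
Processing Delay Credit: +839 days → 29 October 2039.
Marketing Approval Extension: 806 days (within the 958-day cap) → +806 days → 12 January 2042.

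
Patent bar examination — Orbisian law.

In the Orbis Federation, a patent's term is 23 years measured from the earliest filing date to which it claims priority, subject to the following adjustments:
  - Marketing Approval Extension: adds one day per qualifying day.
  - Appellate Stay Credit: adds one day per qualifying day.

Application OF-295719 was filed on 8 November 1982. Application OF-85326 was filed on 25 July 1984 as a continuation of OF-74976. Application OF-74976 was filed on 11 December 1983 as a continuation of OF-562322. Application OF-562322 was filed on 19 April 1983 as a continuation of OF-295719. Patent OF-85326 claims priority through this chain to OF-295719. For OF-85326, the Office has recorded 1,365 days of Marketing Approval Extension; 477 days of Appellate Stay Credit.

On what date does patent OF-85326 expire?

November 24, 2010

Earliest priority filing: 8 November 1982.
Base term: 8 November 1982 + 23 years → 8 November 2005.
Marketing Approval Extension: +1365 days → 4 August 2009.
Appellate Stay Credit: +477 days → 24 November 2010.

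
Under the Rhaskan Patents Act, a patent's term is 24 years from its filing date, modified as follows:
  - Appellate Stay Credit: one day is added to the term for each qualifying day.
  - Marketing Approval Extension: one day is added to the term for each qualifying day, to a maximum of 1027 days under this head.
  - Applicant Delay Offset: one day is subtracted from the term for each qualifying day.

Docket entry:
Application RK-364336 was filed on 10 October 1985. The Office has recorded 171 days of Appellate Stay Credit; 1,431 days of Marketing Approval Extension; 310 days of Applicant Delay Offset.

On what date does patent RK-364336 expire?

March 16, 2012

Base term: filing date + 24 years → 10 October 2009.
Appellate Stay Credit: +171 days → 30 March 2010.
Marketing Approval Extension: 1431 days claimed exceeds the 1027-day cap, so +1027 days → 20 January 2013.
Applicant Delay Offset: −310 days → 16 March 2012.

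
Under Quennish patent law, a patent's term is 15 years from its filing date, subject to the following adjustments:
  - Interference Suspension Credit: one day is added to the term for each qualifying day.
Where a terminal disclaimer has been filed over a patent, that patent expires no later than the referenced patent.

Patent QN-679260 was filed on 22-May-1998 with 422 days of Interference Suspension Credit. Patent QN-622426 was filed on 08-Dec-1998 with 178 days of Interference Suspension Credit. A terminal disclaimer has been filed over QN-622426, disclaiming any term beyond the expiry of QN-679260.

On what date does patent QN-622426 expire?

2014-06-04

Natural term of QN-622426:
  Base: filing + 15 years → 8 December 2013.
  Interference Suspension Credit: +178 days → 4 June 2014.
Expiry of referenced patent QN-679260:
  Base: filing + 15 years → 22 May 2013.
  Interference Suspension Credit: +422 days → 18 July 2014.
Terminal disclaimer: QN-622426 expires on the earlier of 4 June 2014 and 18 July 2014.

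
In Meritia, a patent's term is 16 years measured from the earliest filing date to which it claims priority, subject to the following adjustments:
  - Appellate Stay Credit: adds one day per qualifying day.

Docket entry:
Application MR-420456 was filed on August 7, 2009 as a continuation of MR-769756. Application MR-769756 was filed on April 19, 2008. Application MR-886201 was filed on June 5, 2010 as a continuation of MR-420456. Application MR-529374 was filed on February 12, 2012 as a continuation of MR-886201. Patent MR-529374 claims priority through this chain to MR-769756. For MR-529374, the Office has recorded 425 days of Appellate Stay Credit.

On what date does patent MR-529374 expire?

June 18, 2025

Earliest priority filing: 19 April 2008.
Base term: 19 April 2008 + 16 years → 19 April 2024.
Appellate Stay Credit: +425 days → 18 June 2025.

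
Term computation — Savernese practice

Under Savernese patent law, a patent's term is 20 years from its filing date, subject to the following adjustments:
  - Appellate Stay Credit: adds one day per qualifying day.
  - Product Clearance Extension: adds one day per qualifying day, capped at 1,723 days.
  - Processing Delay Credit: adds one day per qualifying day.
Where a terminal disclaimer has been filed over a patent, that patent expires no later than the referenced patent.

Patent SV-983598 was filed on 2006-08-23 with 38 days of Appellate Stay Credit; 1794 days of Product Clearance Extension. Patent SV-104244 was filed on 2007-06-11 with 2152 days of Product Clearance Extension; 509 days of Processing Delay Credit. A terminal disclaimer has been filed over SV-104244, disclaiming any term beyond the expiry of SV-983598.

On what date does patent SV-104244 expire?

June 19, 2031

Natural term of SV-104244:
  Base: filing + 20 years → 11 June 2027.
  Product Clearance Extension: 2152 days claimed exceeds the 1723-day cap, so +1723 days → 28 February 2032.
  Processing Delay Credit: +509 days → 21 July 2033.
Expiry of referenced patent SV-983598:
  Base: filing + 20 years → 23 August 2026.
  Appellate Stay Credit: +38 days → 30 September 2026.
  Product Clearance Extension: 1794 days claimed exceeds the 1723-day cap, so +1723 days → 19 June 2031.
Terminal disclaimer: SV-104244 expires on the earlier of 21 July 2033 and 19 June 2031.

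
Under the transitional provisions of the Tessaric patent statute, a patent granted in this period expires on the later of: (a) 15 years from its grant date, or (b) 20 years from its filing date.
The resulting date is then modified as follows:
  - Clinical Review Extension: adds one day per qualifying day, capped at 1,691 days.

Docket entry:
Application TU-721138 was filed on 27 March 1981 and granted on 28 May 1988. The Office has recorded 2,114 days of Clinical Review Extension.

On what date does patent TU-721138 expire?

(a) grant + 15 years → 28 May 2003.
(b) filing + 20 years → 27 March 2001.
Later of the two: 28 May 2003.
Clinical Review Extension: 2114 days claimed exceeds the 1691-day cap, so +1691 days → 13 January 2008.

January 13, 2008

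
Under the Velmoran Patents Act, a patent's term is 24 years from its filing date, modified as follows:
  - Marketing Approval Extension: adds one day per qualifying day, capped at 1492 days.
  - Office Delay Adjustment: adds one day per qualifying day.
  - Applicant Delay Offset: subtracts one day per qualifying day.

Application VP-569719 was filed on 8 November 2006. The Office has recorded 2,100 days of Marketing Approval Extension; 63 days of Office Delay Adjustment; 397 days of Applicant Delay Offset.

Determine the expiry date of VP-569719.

Base term: filing date + 24 years → 8 November 2030.
Marketing Approval Extension: 2100 days claimed exceeds the 1492-day cap, so +1492 days → 9 December 2034.
Office Delay Adjustment: +63 days → 10 February 2035.
Applicant Delay Offset: −397 days → 9 January 2034.

2034-01-09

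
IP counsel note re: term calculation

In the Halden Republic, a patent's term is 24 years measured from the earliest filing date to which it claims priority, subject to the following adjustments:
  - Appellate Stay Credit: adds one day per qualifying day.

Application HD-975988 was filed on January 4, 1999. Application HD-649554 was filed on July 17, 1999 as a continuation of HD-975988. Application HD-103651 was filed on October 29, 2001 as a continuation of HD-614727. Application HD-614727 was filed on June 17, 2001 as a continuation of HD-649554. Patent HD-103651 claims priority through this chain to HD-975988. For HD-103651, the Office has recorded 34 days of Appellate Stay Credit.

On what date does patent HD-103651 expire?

February 7, 2023

Earliest priority filing: 4 January 1999.
Base term: 4 January 1999 + 24 years → 4 January 2023.
Appellate Stay Credit: +34 days → 7 February 2023.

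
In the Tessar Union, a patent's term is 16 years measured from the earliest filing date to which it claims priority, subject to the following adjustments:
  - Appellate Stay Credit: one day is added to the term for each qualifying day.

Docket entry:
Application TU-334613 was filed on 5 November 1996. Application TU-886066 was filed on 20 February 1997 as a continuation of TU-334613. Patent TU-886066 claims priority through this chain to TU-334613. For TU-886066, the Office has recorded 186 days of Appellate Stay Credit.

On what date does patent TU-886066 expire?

Earliest priority filing: 5 November 1996.
Base term: 5 November 1996 + 16 years → 5 November 2012.
Appellate Stay Credit: +186 days → 10 May 2013.

May 10, 2013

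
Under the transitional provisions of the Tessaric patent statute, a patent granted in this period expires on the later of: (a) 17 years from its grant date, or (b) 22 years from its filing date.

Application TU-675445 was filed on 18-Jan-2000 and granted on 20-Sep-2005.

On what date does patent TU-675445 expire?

2022-09-20

(a) grant + 17 years → 20 September 2022.
(b) filing + 22 years → 18 January 2022.
Later of the two: 20 September 2022.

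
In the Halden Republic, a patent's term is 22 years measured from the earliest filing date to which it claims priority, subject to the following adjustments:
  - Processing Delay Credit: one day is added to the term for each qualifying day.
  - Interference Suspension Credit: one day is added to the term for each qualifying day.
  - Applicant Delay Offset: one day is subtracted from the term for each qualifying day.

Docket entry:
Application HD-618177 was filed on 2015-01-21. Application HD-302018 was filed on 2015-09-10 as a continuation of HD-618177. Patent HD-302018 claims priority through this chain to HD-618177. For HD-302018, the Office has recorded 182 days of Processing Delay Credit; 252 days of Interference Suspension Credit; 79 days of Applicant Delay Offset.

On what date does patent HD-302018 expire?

January 11, 2038

Earliest priority filing: 21 January 2015.
Base term: 21 January 2015 + 22 years → 21 January 2037.
Processing Delay Credit: +182 days → 22 July 2037.
Interference Suspension Credit: +252 days → 31 March 2038.
Applicant Delay Offset: −79 days → 11 January 2038.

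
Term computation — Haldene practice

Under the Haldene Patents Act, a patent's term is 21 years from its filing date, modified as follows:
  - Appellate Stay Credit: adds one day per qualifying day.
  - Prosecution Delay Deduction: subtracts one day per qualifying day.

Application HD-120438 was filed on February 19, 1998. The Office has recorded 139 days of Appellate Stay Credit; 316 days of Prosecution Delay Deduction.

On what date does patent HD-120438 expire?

Base term: filing date + 21 years → 19 February 2019.
Appellate Stay Credit: +139 days → 8 July 2019.
Prosecution Delay Deduction: −316 days → 26 August 2018.

2018-08-26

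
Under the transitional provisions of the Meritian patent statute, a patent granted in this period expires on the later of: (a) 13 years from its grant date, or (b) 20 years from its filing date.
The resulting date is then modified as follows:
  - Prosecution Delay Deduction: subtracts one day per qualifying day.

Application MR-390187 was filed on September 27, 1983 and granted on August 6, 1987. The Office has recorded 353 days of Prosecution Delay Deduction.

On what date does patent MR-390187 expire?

(a) grant + 13 years → 6 August 2000.
(b) filing + 20 years → 27 September 2003.
Later of the two: 27 September 2003.
Prosecution Delay Deduction: −353 days → 9 October 2002.

2002-10-09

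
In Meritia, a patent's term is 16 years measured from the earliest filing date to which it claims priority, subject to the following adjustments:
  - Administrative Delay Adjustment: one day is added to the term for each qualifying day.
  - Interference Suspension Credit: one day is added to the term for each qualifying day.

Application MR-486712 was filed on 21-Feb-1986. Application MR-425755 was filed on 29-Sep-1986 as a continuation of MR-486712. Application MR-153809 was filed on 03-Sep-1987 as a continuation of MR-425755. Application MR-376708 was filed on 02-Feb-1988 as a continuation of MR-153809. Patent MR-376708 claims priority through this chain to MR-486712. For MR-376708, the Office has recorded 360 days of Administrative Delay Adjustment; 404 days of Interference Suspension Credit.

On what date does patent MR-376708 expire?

2004-03-26

Earliest priority filing: 21 February 1986.
Base term: 21 February 1986 + 16 years → 21 February 2002.
Administrative Delay Adjustment: +360 days → 16 February 2003.
Interference Suspension Credit: +404 days → 26 March 2004.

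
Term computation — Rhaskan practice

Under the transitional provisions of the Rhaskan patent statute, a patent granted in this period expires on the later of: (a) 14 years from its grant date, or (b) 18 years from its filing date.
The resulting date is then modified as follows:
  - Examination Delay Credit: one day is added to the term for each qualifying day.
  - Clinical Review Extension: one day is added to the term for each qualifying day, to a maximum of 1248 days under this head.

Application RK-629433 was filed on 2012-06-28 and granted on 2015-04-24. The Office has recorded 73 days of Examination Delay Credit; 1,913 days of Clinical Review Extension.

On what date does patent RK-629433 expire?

(a) grant + 14 years → 24 April 2029.
(b) filing + 18 years → 28 June 2030.
Later of the two: 28 June 2030.
Examination Delay Credit: +73 days → 9 September 2030.
Clinical Review Extension: 1913 days claimed exceeds the 1248-day cap, so +1248 days → 8 February 2034.

February 8, 2034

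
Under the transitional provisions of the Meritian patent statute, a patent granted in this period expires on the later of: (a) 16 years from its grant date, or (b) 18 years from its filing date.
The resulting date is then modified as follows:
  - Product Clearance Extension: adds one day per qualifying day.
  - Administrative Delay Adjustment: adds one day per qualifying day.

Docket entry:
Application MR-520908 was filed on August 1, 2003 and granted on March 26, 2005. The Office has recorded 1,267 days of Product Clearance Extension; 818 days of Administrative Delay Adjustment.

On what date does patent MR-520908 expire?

(a) grant + 16 years → 26 March 2021.
(b) filing + 18 years → 1 August 2021.
Later of the two: 1 August 2021.
Product Clearance Extension: +1267 days → 19 January 2025.
Administrative Delay Adjustment: +818 days → 17 April 2027.

2027-04-17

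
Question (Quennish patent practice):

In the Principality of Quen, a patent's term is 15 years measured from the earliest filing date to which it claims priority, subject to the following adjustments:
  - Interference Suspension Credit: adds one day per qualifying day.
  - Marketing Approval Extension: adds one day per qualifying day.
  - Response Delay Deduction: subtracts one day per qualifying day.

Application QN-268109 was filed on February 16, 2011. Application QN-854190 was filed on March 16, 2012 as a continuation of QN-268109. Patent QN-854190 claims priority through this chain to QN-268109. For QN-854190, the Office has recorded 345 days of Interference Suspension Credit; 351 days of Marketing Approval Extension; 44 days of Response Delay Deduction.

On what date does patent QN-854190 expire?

November 30, 2027

Earliest priority filing: 16 February 2011.
Base term: 16 February 2011 + 15 years → 16 February 2026.
Interference Suspension Credit: +345 days → 27 January 2027.
Marketing Approval Extension: +351 days → 13 January 2028.
Response Delay Deduction: −44 days → 30 November 2027.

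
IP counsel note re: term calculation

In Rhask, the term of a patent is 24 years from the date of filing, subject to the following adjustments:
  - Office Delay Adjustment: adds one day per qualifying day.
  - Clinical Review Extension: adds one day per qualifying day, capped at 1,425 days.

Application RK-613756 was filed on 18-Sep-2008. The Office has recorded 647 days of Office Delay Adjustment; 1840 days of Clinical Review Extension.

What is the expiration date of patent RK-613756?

2038-05-22

Base term: filing date + 24 years → 18 September 2032.
Office Delay Adjustment: +647 days → 27 June 2034.
Clinical Review Extension: 1840 days claimed exceeds the 1425-day cap, so +1425 days → 22 May 2038.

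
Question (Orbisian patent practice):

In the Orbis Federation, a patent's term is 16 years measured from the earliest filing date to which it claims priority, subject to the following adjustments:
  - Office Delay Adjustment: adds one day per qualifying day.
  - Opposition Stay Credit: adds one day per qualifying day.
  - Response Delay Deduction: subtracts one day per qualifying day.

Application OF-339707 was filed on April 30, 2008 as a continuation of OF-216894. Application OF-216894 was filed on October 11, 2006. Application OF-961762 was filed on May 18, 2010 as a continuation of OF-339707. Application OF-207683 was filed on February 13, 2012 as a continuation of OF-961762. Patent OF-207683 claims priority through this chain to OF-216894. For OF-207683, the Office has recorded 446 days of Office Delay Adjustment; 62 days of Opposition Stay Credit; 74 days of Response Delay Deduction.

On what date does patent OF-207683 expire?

Earliest priority filing: 11 October 2006.
Base term: 11 October 2006 + 16 years → 11 October 2022.
Office Delay Adjustment: +446 days → 31 December 2023.
Opposition Stay Credit: +62 days → 2 March 2024.
Response Delay Deduction: −74 days → 19 December 2023.

2023-12-19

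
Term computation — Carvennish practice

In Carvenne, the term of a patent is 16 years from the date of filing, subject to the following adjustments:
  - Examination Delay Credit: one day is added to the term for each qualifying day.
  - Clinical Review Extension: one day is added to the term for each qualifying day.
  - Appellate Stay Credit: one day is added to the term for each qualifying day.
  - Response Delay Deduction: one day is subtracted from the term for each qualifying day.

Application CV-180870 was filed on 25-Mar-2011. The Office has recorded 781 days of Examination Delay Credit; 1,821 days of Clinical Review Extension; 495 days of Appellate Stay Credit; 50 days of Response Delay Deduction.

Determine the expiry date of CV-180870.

July 28, 2035

Base term: filing date + 16 years → 25 March 2027.
Examination Delay Credit: +781 days → 14 May 2029.
Clinical Review Extension: +1821 days → 9 May 2034.
Appellate Stay Credit: +495 days → 16 September 2035.
Response Delay Deduction: −50 days → 28 July 2035.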